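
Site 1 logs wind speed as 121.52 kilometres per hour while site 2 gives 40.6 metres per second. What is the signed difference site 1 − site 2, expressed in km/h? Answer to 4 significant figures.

site 2: 40.6 m/s = 146.1600 km/h.
Difference: 121.5200 − 146.1600 = -24.64 km/h.

-24.64 km/h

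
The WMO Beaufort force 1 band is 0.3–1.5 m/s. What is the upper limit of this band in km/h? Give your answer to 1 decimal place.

0.3–1.5 m/s × 3.6 = 1.1–5.4 km/h.

5.4 km/h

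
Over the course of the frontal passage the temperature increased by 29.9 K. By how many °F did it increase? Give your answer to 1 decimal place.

53.8 °F

For a temperature change the 32° offset cancels: Δ°F = 29.9 × 1.8 = 53.8 °F.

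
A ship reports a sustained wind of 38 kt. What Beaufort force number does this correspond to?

Beaufort force 8

38 kt lies in the Beaufort 8 band (gale, 34–40 kt).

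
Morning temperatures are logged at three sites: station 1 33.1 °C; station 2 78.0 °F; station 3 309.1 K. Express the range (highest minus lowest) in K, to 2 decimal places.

station 2: 78.0 °F = 25.556 °C.
station 3: 309.1 K = 35.950 °C.
Spread: 35.950 − 25.556 = 10.394 °C.

10.39 K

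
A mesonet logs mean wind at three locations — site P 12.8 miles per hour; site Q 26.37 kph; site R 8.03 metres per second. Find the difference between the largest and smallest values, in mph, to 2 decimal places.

5.16 mph

site Q: 26.37 km/h = 16.3856 mph.
site R: 8.03 m/s = 17.9626 mph.
Spread: 17.9626 − 12.8000 = 5.16 mph.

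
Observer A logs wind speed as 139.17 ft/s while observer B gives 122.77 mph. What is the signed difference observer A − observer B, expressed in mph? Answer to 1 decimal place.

-27.9 mph

observer A: 139.17 ft/s = 94.889 mph.
Difference: 94.889 − 122.770 = -27.9 mph.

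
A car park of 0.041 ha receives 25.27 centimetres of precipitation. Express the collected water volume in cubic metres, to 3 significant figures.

104 cubic metres

Depth: 25.27 cm × 10 = 252.7 mm.
Area: 0.041 ha = 410 m².
1 mm over 1 m² is 1 L, so volume = 252.7 × 410 = 103607 L = 104 m³.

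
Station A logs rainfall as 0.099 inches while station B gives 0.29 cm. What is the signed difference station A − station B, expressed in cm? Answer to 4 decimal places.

-0.0385 cm

station A: 0.099 in = 0.251460 cm.
Difference: 0.251460 − 0.290000 = -0.0385 cm.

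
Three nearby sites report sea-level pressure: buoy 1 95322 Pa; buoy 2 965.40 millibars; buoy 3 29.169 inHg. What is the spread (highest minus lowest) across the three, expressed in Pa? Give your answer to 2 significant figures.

3500 Pa

buoy 2: 965.40 mb = 96540.00 Pa.
buoy 3: 29.169 inHg = 98777.58 Pa.
Spread: 98777.58 − 95322.00 = 3500 Pa.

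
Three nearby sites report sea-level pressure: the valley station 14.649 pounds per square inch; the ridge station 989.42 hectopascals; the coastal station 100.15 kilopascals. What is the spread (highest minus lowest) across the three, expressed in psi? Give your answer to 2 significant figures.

0.30 psi

the ridge station: 989.42 hPa = 14.3503 psi.
the coastal station: 100.15 kPa = 14.5255 psi.
Spread: 14.6490 − 14.3503 = 0.30 psi.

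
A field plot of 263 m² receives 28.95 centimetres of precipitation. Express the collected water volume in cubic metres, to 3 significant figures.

Depth: 28.95 cm × 10 = 289.5 mm.
1 mm over 1 m² is 1 L, so volume = 289.5 × 263 = 76138.5 L = 76.1 m³.

76.1 cubic metres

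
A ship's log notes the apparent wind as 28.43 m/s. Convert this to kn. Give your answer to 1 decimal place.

1 m/s = 1.94384 kt, so 28.43 × 1.94384 = 55.3 kt.

55.3 kt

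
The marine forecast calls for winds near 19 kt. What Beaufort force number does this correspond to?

19 kt lies in the Beaufort 5 band (fresh breeze, 17–21 kt).

Beaufort force 5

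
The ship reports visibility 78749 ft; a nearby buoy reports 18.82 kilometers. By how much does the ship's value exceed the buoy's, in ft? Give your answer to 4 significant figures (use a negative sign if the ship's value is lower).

17000 ft

the buoy: 18.82 km = 61745.41 ft.
Difference: 78749.00 − 61745.41 = 17000 ft.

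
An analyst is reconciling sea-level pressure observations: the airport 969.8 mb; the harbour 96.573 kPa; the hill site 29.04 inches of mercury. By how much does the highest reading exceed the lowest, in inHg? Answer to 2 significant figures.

0.52 inHg

the airport: 969.8 mb = 28.6382 inHg.
the harbour: 96.573 kPa = 28.5180 inHg.
Spread: 29.0400 − 28.5180 = 0.52 inHg.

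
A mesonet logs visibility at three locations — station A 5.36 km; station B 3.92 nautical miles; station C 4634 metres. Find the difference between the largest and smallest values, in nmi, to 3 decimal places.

station A: 5.36 km = 2.89417 nmi.
station C: 4634 m = 2.50216 nmi.
Spread: 3.92000 − 2.50216 = 1.418 nmi.

1.418 nmi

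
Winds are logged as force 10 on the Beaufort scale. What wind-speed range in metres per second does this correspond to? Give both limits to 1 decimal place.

24.5 to 28.4 m/s

Beaufort 10 (storm) spans 24.5–28.4 m/s.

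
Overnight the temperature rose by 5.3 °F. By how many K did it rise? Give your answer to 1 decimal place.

2.9 K

For a temperature change the 32° offset cancels: ΔK = 5.3 × 0.5556 = 2.9 K.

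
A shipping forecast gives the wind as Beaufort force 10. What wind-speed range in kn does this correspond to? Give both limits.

Beaufort 10 (storm) spans 48–55 knots.

48 to 55 kt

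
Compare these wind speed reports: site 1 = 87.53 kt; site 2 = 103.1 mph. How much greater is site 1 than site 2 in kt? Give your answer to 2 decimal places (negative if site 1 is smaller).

site 2: 103.1 mph = 89.5915 kt.
Difference: 87.5300 − 89.5915 = -2.06 kt.

-2.06 kt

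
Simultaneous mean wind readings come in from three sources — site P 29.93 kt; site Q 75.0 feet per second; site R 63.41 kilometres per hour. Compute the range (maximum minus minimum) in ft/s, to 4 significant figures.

site P: 29.93 kt = 50.5161 ft/s.
site R: 63.41 km/h = 57.7883 ft/s.
Spread: 75.0000 − 50.5161 = 24.48 ft/s.

24.48 ft/s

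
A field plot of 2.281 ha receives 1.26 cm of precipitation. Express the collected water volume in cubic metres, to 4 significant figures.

Depth: 1.26 cm × 10 = 12.6 mm.
Area: 2.281 ha = 22810 m².
1 mm over 1 m² is 1 L, so volume = 12.6 × 22810 = 287406 L = 287.4 m³.

287.4 cubic metres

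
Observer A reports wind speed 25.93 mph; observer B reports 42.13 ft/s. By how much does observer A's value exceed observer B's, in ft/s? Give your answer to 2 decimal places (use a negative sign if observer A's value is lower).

observer A: 25.93 mph = 38.0307 ft/s.
Difference: 38.0307 − 42.1300 = -4.10 ft/s.

-4.10 ft/s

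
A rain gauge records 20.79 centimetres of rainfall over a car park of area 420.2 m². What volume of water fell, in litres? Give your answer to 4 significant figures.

87360 litres

Depth: 20.79 cm × 10 = 207.9 mm.
1 mm over 1 m² is 1 L, so volume = 207.9 × 420.2 = 87359.58 L ≈ 87360 L.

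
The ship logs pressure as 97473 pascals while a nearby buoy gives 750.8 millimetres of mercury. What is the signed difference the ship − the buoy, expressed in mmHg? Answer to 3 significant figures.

the ship: 97473 Pa = 731.108 mmHg.
Difference: 731.108 − 750.800 = -19.7 mmHg.

-19.7 mmHg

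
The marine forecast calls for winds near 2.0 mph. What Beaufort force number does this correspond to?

Beaufort force 1

2.0 mph = 0.9 m/s, which is Beaufort 1 (light air, 0.3–1.5 m/s).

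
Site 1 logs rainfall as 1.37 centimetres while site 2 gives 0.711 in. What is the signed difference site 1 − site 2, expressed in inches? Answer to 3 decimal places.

site 1: 1.37 cm = 0.53937 in.
Difference: 0.53937 − 0.71100 = -0.172 in.

-0.172 in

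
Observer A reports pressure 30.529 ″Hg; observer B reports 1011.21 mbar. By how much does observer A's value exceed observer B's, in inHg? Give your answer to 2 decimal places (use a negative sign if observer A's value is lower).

0.67 inHg

observer B: 1011.21 mb = 29.8610 inHg.
Difference: 30.5290 − 29.8610 = 0.67 inHg.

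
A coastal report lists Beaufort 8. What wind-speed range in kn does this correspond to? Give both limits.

Beaufort 8 (gale) spans 34–40 knots.

34 to 40 kt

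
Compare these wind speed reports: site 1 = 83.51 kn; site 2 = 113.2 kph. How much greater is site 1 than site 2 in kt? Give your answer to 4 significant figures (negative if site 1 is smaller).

site 2: 113.2 km/h = 61.1231 kt.
Difference: 83.5100 − 61.1231 = 22.39 kt.

22.39 kt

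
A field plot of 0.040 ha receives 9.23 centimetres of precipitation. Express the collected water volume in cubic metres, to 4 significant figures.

36.92 cubic metres

Depth: 9.23 cm × 10 = 92.3 mm.
Area: 0.040 ha = 400 m².
1 mm over 1 m² is 1 L, so volume = 92.3 × 400 = 36920 L = 36.92 m³.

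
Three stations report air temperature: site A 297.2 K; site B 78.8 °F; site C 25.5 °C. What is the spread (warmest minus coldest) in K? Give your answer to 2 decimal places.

1.95 K

site A: 297.2 K = 24.050 °C.
site B: 78.8 °F = 26.000 °C.
Spread: 26.000 − 24.050 = 1.950 °C.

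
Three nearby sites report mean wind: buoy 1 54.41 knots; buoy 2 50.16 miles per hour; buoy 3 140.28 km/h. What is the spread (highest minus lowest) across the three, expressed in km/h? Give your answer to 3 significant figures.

buoy 1: 54.41 kt = 100.767 km/h.
buoy 2: 50.16 mph = 80.725 km/h.
Spread: 140.280 − 80.725 = 59.6 km/h.

59.6 km/h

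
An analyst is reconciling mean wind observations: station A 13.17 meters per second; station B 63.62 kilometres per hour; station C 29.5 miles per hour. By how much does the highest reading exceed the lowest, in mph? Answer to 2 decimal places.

station A: 13.17 m/s = 29.4605 mph.
station B: 63.62 km/h = 39.5316 mph.
Spread: 39.5316 − 29.4605 = 10.07 mph.

10.07 mph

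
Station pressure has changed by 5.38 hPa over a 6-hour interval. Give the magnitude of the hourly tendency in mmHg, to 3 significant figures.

5.38 hPa / 6 h × 0.750062 mmHg/hPa = 0.673 mmHg/h.

0.673 mmHg per hour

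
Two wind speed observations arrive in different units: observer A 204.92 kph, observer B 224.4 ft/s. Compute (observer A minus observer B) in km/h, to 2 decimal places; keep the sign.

-41.31 km/h

observer B: 224.4 ft/s = 246.2296 km/h.
Difference: 204.9200 − 246.2296 = -41.31 km/h.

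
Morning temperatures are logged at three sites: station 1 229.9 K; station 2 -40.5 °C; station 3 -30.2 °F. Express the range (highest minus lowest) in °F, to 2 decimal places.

station 1: 229.9 K = -43.250 °C.
station 3: -30.2 °F = -34.556 °C.
Spread: (-34.556) − (-43.250) = 8.694 °C = 15.65 °F.

15.65 °F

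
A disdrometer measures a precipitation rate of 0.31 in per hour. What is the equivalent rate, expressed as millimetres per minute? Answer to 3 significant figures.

0.31 in/hour × 25.4 mm/in × 0.0166667 hour/minute = 0.131 mm/minute.

0.131 mm/minute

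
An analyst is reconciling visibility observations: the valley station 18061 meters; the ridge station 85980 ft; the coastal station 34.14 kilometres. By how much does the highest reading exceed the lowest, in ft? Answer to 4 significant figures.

52750 ft

the valley station: 18061 m = 59255.25 ft.
the coastal station: 34.14 km = 112007.87 ft.
Spread: 112007.87 − 59255.25 = 52750 ft.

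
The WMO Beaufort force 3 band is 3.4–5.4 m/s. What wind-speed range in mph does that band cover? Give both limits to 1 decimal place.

3.4–5.4 m/s × 2.237 = 7.6–12.1 mph.

7.6 to 12.1 mph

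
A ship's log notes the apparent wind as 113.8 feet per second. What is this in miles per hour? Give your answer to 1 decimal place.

1 ft/s = 0.681818 mph, so 113.8 × 0.681818 = 77.6 mph.

77.6 mph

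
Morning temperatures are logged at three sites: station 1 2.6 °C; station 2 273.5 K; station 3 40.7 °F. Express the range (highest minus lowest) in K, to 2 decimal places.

station 2: 273.5 K = 0.350 °C.
station 3: 40.7 °F = 4.833 °C.
Spread: 4.833 − 0.350 = 4.483 °C.

4.48 K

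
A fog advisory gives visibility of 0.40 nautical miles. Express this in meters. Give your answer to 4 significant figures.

1 nmi = 1852 m, so 0.40 × 1852 = 740.8 m.

740.8 m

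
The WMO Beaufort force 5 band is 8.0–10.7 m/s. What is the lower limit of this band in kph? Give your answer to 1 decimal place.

28.8 km/h

8.0–10.7 m/s × 3.6 = 28.8–38.5 km/h.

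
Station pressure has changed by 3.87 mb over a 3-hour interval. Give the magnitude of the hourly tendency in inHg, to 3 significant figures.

0.0381 inHg per hour

3.87 mb / 3 h × 0.02953 inHg/mb = 0.0381 inHg/h.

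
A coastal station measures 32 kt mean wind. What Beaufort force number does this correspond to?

32 kt lies in the Beaufort 7 band (near gale, 28–33 kt).

Beaufort force 7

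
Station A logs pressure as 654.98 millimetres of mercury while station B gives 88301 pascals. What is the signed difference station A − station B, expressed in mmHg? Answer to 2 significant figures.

station B: 88301 Pa = 662.312 mmHg.
Difference: 654.980 − 662.312 = -7.3 mmHg.

-7.3 mmHg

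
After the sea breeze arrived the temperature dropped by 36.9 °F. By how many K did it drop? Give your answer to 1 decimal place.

For a temperature change the 32° offset cancels: ΔK = 36.9 × 0.5556 = 20.5 K.

20.5 K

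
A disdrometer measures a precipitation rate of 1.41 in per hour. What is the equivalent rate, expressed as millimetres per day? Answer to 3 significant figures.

860 mm/day

1.41 in/hour × 25.4 mm/in × 24 hour/day = 860 mm/day.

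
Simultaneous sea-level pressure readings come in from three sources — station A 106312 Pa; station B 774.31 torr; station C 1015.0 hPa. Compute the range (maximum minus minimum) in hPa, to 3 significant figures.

48.1 hPa

station A: 106312 Pa = 1063.120 hPa.
station B: 774.31 mmHg = 1032.329 hPa.
Spread: 1063.120 − 1015.000 = 48.1 hPa.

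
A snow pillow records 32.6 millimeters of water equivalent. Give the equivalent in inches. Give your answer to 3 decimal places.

1.283 in

1 mm = 0.0393701 in, so 32.6 × 0.0393701 = 1.283 in.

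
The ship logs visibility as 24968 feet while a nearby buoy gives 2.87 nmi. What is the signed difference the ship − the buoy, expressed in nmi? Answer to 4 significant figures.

the ship: 24968 ft = 4.10920 nmi.
Difference: 4.10920 − 2.87000 = 1.239 nmi.

1.239 nmi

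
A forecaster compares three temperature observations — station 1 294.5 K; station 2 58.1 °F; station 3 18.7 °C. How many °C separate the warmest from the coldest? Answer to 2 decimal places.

station 1: 294.5 K = 21.350 °C.
station 2: 58.1 °F = 14.500 °C.
Spread: 21.350 − 14.500 = 6.850 °C.

6.85 °C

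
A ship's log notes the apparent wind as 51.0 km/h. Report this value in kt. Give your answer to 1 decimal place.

27.5 kt

1 km/h = 0.539957 kt, so 51.0 × 0.539957 = 27.5 kt.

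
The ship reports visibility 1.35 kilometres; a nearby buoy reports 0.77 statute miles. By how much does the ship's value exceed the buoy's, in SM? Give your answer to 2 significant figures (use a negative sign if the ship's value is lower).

0.069 SM

the ship: 1.35 km = 0.83885 SM.
Difference: 0.83885 − 0.77000 = 0.069 SM.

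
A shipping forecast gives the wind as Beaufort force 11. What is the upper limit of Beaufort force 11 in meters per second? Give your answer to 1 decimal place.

32.6 m/s

Beaufort 11 (violent storm) spans 28.5–32.6 m/s.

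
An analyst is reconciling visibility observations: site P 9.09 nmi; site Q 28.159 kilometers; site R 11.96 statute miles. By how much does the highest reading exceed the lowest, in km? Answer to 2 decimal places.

site P: 9.09 nmi = 16.8347 km.
site R: 11.96 SM = 19.2478 km.
Spread: 28.1590 − 16.8347 = 11.32 km.

11.32 km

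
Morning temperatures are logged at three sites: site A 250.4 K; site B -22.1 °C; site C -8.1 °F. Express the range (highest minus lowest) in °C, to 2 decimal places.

0.65 °C

site A: 250.4 K = -22.750 °C.
site C: -8.1 °F = -22.278 °C.
Spread: (-22.100) − (-22.750) = 0.650 °C.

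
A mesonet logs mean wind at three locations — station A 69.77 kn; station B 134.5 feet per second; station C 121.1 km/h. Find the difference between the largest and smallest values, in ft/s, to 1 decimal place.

24.1 ft/s

station A: 69.77 kt = 117.758 ft/s.
station C: 121.1 km/h = 110.364 ft/s.
Spread: 134.500 − 110.364 = 24.1 ft/s.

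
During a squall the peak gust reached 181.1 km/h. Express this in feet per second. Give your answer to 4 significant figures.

1 km/h = 0.911344 ft/s, so 181.1 × 0.911344 = 165.0 ft/s.

165.0 ft/s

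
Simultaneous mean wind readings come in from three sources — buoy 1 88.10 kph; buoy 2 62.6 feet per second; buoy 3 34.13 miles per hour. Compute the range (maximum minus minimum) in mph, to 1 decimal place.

20.6 mph

buoy 1: 88.10 km/h = 54.743 mph.
buoy 2: 62.6 ft/s = 42.682 mph.
Spread: 54.743 − 34.130 = 20.6 mph.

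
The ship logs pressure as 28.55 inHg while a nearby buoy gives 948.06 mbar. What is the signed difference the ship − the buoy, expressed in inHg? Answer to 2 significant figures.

0.55 inHg

the buoy: 948.06 mb = 27.9962 inHg.
Difference: 28.5500 − 27.9962 = 0.55 inHg.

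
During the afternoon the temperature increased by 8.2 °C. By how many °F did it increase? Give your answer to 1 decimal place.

14.8 °F

For a temperature change the 32° offset cancels: Δ°F = 8.2 × 1.8 = 14.8 °F.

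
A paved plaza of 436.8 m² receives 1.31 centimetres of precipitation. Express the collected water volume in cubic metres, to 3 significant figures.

Depth: 1.31 cm × 10 = 13.1 mm.
1 mm over 1 m² is 1 L, so volume = 13.1 × 436.8 = 5722.08 L = 5.72 m³.

5.72 cubic metres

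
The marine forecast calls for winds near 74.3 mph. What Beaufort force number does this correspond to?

74.3 mph = 33.2 m/s, which is Beaufort 12 (hurricane force, ≥32.7 m/s).

Beaufort force 12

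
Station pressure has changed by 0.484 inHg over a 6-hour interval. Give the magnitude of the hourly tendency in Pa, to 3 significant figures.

273 Pa per hour

0.484 inHg / 6 h × 3386.39 Pa/inHg = 273 Pa/h.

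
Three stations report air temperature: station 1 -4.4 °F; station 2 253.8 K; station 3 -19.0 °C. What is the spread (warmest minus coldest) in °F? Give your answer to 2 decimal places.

2.20 °F

station 1: -4.4 °F = -20.222 °C.
station 2: 253.8 K = -19.350 °C.
Spread: (-19.000) − (-20.222) = 1.222 °C = 2.20 °F.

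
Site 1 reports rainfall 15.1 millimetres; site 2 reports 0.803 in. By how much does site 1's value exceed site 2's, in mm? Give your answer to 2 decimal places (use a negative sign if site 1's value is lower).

site 2: 0.803 in = 20.3962 mm.
Difference: 15.1000 − 20.3962 = -5.30 mm.

-5.30 mm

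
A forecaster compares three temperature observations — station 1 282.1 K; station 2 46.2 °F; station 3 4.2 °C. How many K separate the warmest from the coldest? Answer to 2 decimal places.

station 1: 282.1 K = 8.950 °C.
station 2: 46.2 °F = 7.889 °C.
Spread: 8.950 − 4.200 = 4.750 °C.

4.75 K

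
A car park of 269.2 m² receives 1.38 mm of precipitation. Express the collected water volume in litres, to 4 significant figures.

1 mm over 1 m² is 1 L, so volume = 1.38 × 269.2 = 371.496 L ≈ 371.5 L.

371.5 litres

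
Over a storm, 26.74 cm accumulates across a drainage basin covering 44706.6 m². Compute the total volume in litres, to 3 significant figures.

Depth: 26.74 cm × 10 = 267.4 mm.
1 mm over 1 m² is 1 L, so volume = 267.4 × 44706.6 = 11954545 L ≈ 12000000 L.

12000000 litres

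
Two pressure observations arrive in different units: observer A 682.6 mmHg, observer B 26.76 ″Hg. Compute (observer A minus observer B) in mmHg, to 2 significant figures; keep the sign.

2.9 mmHg

observer B: 26.76 inHg = 679.704 mmHg.
Difference: 682.600 − 679.704 = 2.9 mmHg.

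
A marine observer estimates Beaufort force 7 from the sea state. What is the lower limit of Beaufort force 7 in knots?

28 kt

Beaufort 7 (near gale) spans 28–33 knots.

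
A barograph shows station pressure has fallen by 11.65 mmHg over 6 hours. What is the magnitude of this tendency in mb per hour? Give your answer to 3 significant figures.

11.65 mmHg / 6 h × 1.33322 mb/mmHg = 2.59 mb/h.

2.59 mb per hour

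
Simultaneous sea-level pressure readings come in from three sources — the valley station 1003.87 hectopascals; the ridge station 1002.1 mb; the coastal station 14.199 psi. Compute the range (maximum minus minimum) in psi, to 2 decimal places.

the valley station: 1003.87 hPa = 14.5599 psi.
the ridge station: 1002.1 mb = 14.5342 psi.
Spread: 14.5599 − 14.1990 = 0.36 psi.

0.36 psi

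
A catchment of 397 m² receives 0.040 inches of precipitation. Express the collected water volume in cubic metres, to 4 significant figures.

Depth: 0.040 in × 25.4 = 1.016 mm.
1 mm over 1 m² is 1 L, so volume = 1.016 × 397 = 403.352 L = 0.4034 m³.

0.4034 cubic metres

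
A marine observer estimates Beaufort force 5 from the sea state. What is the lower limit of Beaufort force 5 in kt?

Beaufort 5 (fresh breeze) spans 17–21 knots.

17 kt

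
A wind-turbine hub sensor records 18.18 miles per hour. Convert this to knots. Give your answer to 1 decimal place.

1 mph = 0.868976 kt, so 18.18 × 0.868976 = 15.8 kt.

15.8 kt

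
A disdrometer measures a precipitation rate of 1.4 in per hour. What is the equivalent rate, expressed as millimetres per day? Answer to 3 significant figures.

853 mm/day

1.4 in/hour × 25.4 mm/in × 24 hour/day = 853 mm/day.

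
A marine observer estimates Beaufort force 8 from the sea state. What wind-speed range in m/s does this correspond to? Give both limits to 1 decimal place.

Beaufort 8 (gale) spans 17.2–20.7 m/s.

17.2 to 20.7 m/s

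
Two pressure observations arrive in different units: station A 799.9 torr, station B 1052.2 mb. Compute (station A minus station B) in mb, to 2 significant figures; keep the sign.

station A: 799.9 mmHg = 1066.45 mb.
Difference: 1066.45 − 1052.20 = 14 mb.

14 mb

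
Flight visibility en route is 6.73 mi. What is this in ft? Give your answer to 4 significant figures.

1 SM = 5280 ft, so 6.73 × 5280 = 35530 ft.

35530 ft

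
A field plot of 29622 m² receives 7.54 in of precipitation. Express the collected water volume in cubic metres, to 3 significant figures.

5670 cubic metres

Depth: 7.54 in × 25.4 = 191.516 mm.
1 mm over 1 m² is 1 L, so volume = 191.516 × 29622 = 5673087 L = 5670 m³.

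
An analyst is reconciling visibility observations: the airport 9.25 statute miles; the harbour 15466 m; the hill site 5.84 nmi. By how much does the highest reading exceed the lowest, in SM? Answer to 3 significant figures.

the harbour: 15466 m = 9.6101 SM.
the hill site: 5.84 nmi = 6.7206 SM.
Spread: 9.6101 − 6.7206 = 2.89 SM.

2.89 SM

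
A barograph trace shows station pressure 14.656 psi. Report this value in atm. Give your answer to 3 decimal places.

1 psi = 0.068046 atm, so 14.656 × 0.068046 = 0.997 atm.

0.997 atm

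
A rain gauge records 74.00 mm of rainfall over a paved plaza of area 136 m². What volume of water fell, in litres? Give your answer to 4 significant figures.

10060 litres

1 mm over 1 m² is 1 L, so volume = 74 × 136 = 10064 L ≈ 10060 L.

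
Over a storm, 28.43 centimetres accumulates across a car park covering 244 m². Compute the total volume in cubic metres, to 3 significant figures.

69.4 cubic metres

Depth: 28.43 cm × 10 = 284.3 mm.
1 mm over 1 m² is 1 L, so volume = 284.3 × 244 = 69369.2 L = 69.4 m³.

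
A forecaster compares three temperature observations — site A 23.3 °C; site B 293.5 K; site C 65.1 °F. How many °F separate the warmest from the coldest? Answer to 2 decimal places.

site B: 293.5 K = 20.350 °C.
site C: 65.1 °F = 18.389 °C.
Spread: 23.300 − 18.389 = 4.911 °C = 8.84 °F.

8.84 °F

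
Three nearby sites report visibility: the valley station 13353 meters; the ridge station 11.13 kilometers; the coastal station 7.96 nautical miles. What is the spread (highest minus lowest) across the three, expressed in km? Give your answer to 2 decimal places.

3.61 km

the valley station: 13353 m = 13.3530 km.
the coastal station: 7.96 nmi = 14.7419 km.
Spread: 14.7419 − 11.1300 = 3.61 km.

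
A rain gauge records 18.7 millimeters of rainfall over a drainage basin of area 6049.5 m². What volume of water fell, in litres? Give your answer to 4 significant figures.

1 mm over 1 m² is 1 L, so volume = 18.7 × 6049.5 = 113125.65 L ≈ 113100 L.

113100 litres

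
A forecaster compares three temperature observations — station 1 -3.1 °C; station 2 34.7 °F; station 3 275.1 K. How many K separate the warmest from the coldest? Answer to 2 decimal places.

station 2: 34.7 °F = 1.500 °C.
station 3: 275.1 K = 1.950 °C.
Spread: 1.950 − (-3.100) = 5.050 °C.

5.05 K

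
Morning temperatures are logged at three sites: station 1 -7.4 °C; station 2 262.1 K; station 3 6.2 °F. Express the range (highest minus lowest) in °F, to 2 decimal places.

12.48 °F

station 2: 262.1 K = -11.050 °C.
station 3: 6.2 °F = -14.333 °C.
Spread: (-7.400) − (-14.333) = 6.933 °C = 12.48 °F.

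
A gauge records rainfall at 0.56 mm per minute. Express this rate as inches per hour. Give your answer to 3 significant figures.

1.32 in/hour

0.56 mm/minute × 0.0393701 in/mm × 60 minute/hour = 1.32 in/hour.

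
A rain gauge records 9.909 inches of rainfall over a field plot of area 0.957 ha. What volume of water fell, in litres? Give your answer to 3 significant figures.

2410000 litres

Depth: 9.909 in × 25.4 = 251.6886 mm.
Area: 0.957 ha = 9570 m².
1 mm over 1 m² is 1 L, so volume = 251.6886 × 9570 = 2408659.9 L ≈ 2410000 L.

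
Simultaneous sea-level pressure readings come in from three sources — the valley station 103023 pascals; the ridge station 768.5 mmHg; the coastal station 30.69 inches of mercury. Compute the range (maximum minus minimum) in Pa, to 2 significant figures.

the ridge station: 768.5 mmHg = 102458.25 Pa.
the coastal station: 30.69 inHg = 103928.28 Pa.
Spread: 103928.28 − 102458.25 = 1500 Pa.

1500 Pa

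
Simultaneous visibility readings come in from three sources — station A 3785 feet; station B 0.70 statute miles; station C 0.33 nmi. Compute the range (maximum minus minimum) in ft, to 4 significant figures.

1780 ft

station B: 0.70 SM = 3696.00 ft.
station C: 0.33 nmi = 2005.12 ft.
Spread: 3785.00 − 2005.12 = 1780 ft.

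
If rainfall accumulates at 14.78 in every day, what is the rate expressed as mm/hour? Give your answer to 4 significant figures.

14.78 in/day × 25.4 mm/in × 0.0416667 day/hour = 15.64 mm/hour.

15.64 mm/hour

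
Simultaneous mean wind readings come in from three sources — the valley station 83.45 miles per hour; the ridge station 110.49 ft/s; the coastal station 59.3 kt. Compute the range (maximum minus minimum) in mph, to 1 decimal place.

the ridge station: 110.49 ft/s = 75.334 mph.
the coastal station: 59.3 kt = 68.241 mph.
Spread: 83.450 − 68.241 = 15.2 mph.

15.2 mph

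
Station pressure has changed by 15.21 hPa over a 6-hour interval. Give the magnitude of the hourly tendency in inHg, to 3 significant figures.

15.21 hPa / 6 h × 0.02953 inHg/hPa = 0.0749 inHg/h.

0.0749 inHg per hour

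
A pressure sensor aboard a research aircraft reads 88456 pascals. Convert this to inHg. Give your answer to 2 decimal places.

26.12 inHg

1 Pa = 0.0002953 inHg, so 88456 × 0.0002953 = 26.12 inHg.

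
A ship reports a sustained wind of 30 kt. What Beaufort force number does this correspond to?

30 kt lies in the Beaufort 7 band (near gale, 28–33 kt).

Beaufort force 7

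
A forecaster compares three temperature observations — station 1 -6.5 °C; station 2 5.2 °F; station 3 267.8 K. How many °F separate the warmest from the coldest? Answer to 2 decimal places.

17.17 °F

station 2: 5.2 °F = -14.889 °C.
station 3: 267.8 K = -5.350 °C.
Spread: (-5.350) − (-14.889) = 9.539 °C = 17.17 °F.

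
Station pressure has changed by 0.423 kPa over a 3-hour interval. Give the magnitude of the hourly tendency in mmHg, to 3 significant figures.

0.423 kPa / 3 h × 7.50062 mmHg/kPa = 1.06 mmHg/h.

1.06 mmHg per hour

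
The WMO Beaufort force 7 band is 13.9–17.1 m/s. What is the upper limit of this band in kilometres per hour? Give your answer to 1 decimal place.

13.9–17.1 m/s × 3.6 = 50.0–61.6 km/h.

61.6 km/h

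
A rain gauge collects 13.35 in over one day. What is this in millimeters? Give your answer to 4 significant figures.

339.1 mm

1 in = 25.4 mm, so 13.35 × 25.4 = 339.1 mm.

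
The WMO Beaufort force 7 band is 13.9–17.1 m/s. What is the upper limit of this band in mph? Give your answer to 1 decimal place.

13.9–17.1 m/s × 2.237 = 31.1–38.3 mph.

38.3 mph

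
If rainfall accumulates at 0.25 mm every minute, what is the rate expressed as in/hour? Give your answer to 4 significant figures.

0.5906 in/hour

0.25 mm/minute × 0.0393701 in/mm × 60 minute/hour = 0.5906 in/hour.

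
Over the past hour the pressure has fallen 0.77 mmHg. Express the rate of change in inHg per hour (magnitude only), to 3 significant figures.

0.0303 inHg per hour

0.77 mmHg / 1 h × 0.0393701 inHg/mmHg = 0.0303 inHg/h.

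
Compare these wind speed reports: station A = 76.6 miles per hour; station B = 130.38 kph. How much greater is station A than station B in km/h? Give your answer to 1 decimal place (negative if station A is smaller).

station A: 76.6 mph = 123.276 km/h.
Difference: 123.276 − 130.380 = -7.1 km/h.

-7.1 km/h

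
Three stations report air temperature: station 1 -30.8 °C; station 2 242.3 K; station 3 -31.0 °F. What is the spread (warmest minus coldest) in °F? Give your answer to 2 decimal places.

station 2: 242.3 K = -30.850 °C.
station 3: -31.0 °F = -35.000 °C.
Spread: (-30.800) − (-35.000) = 4.200 °C = 7.56 °F.

7.56 °F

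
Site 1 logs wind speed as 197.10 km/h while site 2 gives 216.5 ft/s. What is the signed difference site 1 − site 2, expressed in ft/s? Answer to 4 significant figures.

-36.87 ft/s

site 1: 197.10 km/h = 179.6260 ft/s.
Difference: 179.6260 − 216.5000 = -36.87 ft/s.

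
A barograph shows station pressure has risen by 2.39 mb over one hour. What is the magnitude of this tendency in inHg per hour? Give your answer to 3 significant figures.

0.0706 inHg per hour

2.39 mb / 1 h × 0.02953 inHg/mb = 0.0706 inHg/h.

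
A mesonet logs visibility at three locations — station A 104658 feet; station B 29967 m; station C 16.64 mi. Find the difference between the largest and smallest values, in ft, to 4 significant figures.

16800 ft

station B: 29967 m = 98316.93 ft.
station C: 16.64 SM = 87859.20 ft.
Spread: 104658.00 − 87859.20 = 16800 ft.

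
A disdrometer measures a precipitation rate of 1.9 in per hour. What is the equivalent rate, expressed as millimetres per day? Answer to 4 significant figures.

1.9 in/hour × 25.4 mm/in × 24 hour/day = 1158 mm/day.

1158 mm/day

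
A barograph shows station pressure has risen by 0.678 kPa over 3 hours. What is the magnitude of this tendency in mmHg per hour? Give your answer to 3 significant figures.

0.678 kPa / 3 h × 7.50062 mmHg/kPa = 1.70 mmHg/h.

1.70 mmHg per hour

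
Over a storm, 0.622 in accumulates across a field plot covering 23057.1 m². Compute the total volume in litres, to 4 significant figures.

Depth: 0.622 in × 25.4 = 15.7988 mm.
1 mm over 1 m² is 1 L, so volume = 15.7988 × 23057.1 = 364274.51 L ≈ 364300 L.

364300 litres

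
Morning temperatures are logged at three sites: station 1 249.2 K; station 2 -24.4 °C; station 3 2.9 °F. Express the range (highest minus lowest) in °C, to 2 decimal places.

station 1: 249.2 K = -23.950 °C.
station 3: 2.9 °F = -16.167 °C.
Spread: (-16.167) − (-24.400) = 8.233 °C.

8.23 °C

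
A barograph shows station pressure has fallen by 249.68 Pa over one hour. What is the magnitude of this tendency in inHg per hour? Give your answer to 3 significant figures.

0.0737 inHg per hour

249.68 Pa / 1 h × 0.0002953 inHg/Pa = 0.0737 inHg/h.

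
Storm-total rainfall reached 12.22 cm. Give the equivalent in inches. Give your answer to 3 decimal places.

4.811 in

1 cm = 0.393701 in, so 12.22 × 0.393701 = 4.811 in.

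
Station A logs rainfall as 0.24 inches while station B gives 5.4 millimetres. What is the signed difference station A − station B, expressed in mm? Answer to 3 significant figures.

station A: 0.24 in = 6.09600 mm.
Difference: 6.09600 − 5.40000 = 0.696 mm.

0.696 mm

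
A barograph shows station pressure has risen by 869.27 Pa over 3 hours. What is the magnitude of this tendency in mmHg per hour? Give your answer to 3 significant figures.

2.17 mmHg per hour

869.27 Pa / 3 h × 0.00750062 mmHg/Pa = 2.17 mmHg/h.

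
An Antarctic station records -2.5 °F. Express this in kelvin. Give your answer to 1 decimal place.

254.0 K

First to °C: -19.17 °C.
Then to K: 254.0 K.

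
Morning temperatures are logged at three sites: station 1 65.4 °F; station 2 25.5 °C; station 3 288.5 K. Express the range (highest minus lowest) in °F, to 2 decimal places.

18.27 °F

station 1: 65.4 °F = 18.556 °C.
station 3: 288.5 K = 15.350 °C.
Spread: 25.500 − 15.350 = 10.150 °C = 18.27 °F.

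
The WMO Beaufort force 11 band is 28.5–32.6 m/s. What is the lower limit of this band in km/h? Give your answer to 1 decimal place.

102.6 km/h

28.5–32.6 m/s × 3.6 = 102.6–117.4 km/h.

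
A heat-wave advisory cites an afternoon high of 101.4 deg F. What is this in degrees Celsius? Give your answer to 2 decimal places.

38.56 °C

°C = (°F − 32) × 5/9 = (101.4 − 32) / 1.8 = 38.56 °C.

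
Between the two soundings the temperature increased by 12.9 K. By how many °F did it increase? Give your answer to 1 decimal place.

Converting a difference, only the 9/5 scale factor applies: Δ°F = 12.9 × 1.8 = 23.2 °F.

23.2 °F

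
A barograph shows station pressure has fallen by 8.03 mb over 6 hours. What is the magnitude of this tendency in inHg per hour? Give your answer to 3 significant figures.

8.03 mb / 6 h × 0.02953 inHg/mb = 0.0395 inHg/h.

0.0395 inHg per hour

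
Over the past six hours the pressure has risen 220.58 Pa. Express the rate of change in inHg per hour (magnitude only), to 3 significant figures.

0.0109 inHg per hour

220.58 Pa / 6 h × 0.0002953 inHg/Pa = 0.0109 inHg/h.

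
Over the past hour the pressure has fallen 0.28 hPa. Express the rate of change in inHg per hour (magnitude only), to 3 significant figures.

0.00827 inHg per hour

0.28 hPa / 1 h × 0.02953 inHg/hPa = 0.00827 inHg/h.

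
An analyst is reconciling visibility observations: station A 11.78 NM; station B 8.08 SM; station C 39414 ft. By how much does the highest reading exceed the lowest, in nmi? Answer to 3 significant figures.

station B: 8.08 SM = 7.0213 nmi.
station C: 39414 ft = 6.4867 nmi.
Spread: 11.7800 − 6.4867 = 5.29 nmi.

5.29 nmi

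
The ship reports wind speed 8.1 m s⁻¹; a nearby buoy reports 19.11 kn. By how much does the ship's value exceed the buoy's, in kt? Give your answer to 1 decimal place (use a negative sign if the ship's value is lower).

-3.4 kt

the ship: 8.1 m/s = 15.745 kt.
Difference: 15.745 − 19.110 = -3.4 kt.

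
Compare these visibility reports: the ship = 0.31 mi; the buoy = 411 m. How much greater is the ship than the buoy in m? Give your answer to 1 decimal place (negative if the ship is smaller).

87.9 m

the ship: 0.31 SM = 498.897 m.
Difference: 498.897 − 411.000 = 87.9 m.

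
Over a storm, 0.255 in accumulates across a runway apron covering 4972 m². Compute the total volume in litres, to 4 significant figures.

Depth: 0.255 in × 25.4 = 6.477 mm.
1 mm over 1 m² is 1 L, so volume = 6.477 × 4972 = 32203.644 L ≈ 32200 L.

32200 litres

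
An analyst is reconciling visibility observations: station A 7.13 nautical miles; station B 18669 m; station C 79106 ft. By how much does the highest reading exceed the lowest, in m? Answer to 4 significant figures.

station A: 7.13 nmi = 13204.76 m.
station C: 79106 ft = 24111.51 m.
Spread: 24111.51 − 13204.76 = 10910 m.

10910 m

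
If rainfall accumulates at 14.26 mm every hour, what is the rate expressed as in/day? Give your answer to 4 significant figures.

14.26 mm/hour × 0.0393701 in/mm × 24 hour/day = 13.47 in/day.

13.47 in/day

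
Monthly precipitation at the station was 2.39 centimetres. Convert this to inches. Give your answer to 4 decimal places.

1 cm = 0.393701 in, so 2.39 × 0.393701 = 0.9409 in.

0.9409 in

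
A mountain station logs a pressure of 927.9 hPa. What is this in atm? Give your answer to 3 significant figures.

1 hPa = 0.000986923 atm, so 927.9 × 0.000986923 = 0.916 atm.

0.916 atm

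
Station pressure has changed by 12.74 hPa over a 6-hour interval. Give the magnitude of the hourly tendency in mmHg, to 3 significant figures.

12.74 hPa / 6 h × 0.750062 mmHg/hPa = 1.59 mmHg/h.

1.59 mmHg per hour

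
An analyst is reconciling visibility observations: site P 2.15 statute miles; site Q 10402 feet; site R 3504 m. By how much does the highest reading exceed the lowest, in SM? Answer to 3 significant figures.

0.207 SM

site Q: 10402 ft = 1.97008 SM.
site R: 3504 m = 2.17728 SM.
Spread: 2.17728 − 1.97008 = 0.207 SM.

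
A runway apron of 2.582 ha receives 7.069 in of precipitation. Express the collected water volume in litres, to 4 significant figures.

Depth: 7.069 in × 25.4 = 179.5526 mm.
Area: 2.582 ha = 25820 m².
1 mm over 1 m² is 1 L, so volume = 179.5526 × 25820 = 4636048.1 L ≈ 4636000 L.

4636000 litres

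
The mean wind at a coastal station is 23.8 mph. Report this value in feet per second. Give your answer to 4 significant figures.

34.91 ft/s

1 mph = 1.46667 ft/s, so 23.8 × 1.46667 = 34.91 ft/s.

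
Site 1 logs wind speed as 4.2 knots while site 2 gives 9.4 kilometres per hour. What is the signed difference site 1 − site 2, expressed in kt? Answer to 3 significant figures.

-0.876 kt

site 2: 9.4 km/h = 5.07559 kt.
Difference: 4.20000 − 5.07559 = -0.876 kt.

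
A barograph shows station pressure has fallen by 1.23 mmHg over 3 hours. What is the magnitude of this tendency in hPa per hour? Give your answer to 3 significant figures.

0.547 hPa per hour

1.23 mmHg / 3 h × 1.33322 hPa/mmHg = 0.547 hPa/h.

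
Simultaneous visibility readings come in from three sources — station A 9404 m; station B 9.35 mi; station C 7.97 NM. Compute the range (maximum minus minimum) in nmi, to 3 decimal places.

station A: 9404 m = 5.07775 nmi.
station B: 9.35 SM = 8.12493 nmi.
Spread: 8.12493 − 5.07775 = 3.047 nmi.

3.047 nmi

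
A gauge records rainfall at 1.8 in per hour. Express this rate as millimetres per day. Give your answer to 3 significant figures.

1.8 in/hour × 25.4 mm/in × 24 hour/day = 1100 mm/day.

1100 mm/day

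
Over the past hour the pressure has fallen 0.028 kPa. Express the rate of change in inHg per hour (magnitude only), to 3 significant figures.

0.00827 inHg per hour

0.028 kPa / 1 h × 0.2953 inHg/kPa = 0.00827 inHg/h.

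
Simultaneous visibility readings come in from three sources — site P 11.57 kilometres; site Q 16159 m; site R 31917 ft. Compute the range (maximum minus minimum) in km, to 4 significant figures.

site Q: 16159 m = 16.15900 km.
site R: 31917 ft = 9.72830 km.
Spread: 16.15900 − 9.72830 = 6.431 km.

6.431 km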